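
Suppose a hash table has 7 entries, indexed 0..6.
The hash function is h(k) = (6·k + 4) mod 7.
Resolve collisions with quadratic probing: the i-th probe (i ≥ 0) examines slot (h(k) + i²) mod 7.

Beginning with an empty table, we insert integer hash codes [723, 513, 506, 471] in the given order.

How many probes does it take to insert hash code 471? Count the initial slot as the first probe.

4

723: h=2 => slot 2
513: h=2, probe 2,3 => slot 3
506: h=2, probe 2,3,6 => slot 6
471: h=2, probe 2,3,6,4 => slot 4
Table: [∅, ∅, 723, 513, 471, ∅, 506]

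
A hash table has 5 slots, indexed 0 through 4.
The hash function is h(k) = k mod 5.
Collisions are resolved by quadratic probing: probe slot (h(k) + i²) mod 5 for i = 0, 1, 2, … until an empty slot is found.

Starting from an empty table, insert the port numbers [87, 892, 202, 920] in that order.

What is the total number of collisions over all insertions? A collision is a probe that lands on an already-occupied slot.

87: h=2 -> slot 2
892: h=2, probe 2,3 -> slot 3
202: h=2, probe 2,3,1 -> slot 1
920: h=0 -> slot 0
Table: [920, 202, 87, 892, ∅]

3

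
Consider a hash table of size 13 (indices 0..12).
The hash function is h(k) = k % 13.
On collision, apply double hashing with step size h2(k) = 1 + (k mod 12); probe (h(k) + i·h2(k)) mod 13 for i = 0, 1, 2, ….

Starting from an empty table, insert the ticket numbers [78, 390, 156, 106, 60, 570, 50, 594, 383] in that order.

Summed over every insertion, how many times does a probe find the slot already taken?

78: h=0 => slot 0
390: h=0, h2=7, probe 0,7 => slot 7
156: h=0, h2=1, probe 0,1 => slot 1
106: h=2 => slot 2
60: h=8 => slot 8
570: h=11 => slot 11
50: h=11, h2=3, probe 11,1,4 => slot 4
594: h=9 => slot 9
383: h=6 => slot 6
Table: [78, 156, 106, ∅, 50, ∅, 383, 390, 60, 594, ∅, 570, ∅]

4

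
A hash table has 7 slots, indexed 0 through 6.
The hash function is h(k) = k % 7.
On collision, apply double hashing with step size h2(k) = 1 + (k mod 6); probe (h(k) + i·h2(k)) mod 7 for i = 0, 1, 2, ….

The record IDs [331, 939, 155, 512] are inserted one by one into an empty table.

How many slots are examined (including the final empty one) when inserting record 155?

Insert 331: h=2, slot 2 empty -> index 2.
Insert 939: h=1, slot 1 empty -> index 1.
Insert 155: h=1, h2=6, slot 1 occupied -> index 0.
Insert 512: h=1, h2=3, slot 1 occupied -> index 4.
Table: [155, 939, 331, ∅, 512, ∅, ∅]

2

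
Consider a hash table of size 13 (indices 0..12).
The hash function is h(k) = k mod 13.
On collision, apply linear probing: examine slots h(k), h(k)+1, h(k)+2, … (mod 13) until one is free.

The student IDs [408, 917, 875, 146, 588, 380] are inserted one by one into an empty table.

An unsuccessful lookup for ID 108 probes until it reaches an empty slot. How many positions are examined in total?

6

Insert 408: h=5, slot 5 empty -> index 5.
Insert 917: h=7, slot 7 empty -> index 7.
Insert 875: h=4, slot 4 empty -> index 4.
Insert 146: h=3, slot 3 empty -> index 3.
Insert 588: h=3, slots 3,4,5 occupied -> index 6.
Insert 380: h=3, slots 3,4,5,6,7 occupied -> index 8.
Table: [—, —, —, 146, 875, 408, 588, 917, 380, —, —, —, —]
Lookup 108: h=4, probe 4,5,6,7,8,9 → slot 9 empty, not found.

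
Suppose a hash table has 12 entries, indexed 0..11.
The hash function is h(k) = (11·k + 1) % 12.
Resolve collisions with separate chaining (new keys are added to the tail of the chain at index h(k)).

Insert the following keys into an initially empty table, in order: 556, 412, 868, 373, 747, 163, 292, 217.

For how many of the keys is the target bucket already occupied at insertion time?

4

Insert 556: h=9, bucket 9 empty -> new chain.
Insert 412: h=9, bucket 9 nonempty -> append to chain.
Insert 868: h=9, bucket 9 nonempty -> append to chain.
Insert 373: h=0, bucket 0 empty -> new chain.
Insert 747: h=10, bucket 10 empty -> new chain.
Insert 163: h=6, bucket 6 empty -> new chain.
Insert 292: h=9, bucket 9 nonempty -> append to chain.
Insert 217: h=0, bucket 0 nonempty -> append to chain.
Final buckets:
0: 373 -> 217
1: -
2: -
3: -
4: -
5: -
6: 163
7: -
8: -
9: 556 -> 412 -> 868 -> 292
10: 747
11: -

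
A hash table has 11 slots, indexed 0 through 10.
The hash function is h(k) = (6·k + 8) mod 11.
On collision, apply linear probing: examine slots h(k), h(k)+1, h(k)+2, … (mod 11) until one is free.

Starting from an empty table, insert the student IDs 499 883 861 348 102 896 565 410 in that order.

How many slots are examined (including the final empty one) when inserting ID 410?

499: h=10 -> slot 10
883: h=4 -> slot 4
861: h=4, probe 4,5 -> slot 5
348: h=6 -> slot 6
102: h=4, probe 4,5,6,7 -> slot 7
896: h=5, probe 5,6,7,8 -> slot 8
565: h=10, probe 10,0 -> slot 0
410: h=4, probe 4,5,6,7,8,9 -> slot 9
Table: [565, ., ., ., 883, 861, 348, 102, 896, 410, 499]

6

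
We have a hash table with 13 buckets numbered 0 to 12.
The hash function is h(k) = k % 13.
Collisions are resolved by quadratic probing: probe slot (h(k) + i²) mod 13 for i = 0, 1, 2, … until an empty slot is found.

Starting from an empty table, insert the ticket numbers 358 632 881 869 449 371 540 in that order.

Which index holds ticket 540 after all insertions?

4

358 hashes to 7; slot 7 is free => place at 7.
632 hashes to 8; slot 8 is free => place at 8.
881 hashes to 10; slot 10 is free => place at 10.
869 hashes to 11; slot 11 is free => place at 11.
449 hashes to 7; 7,8,11 taken => place at 3.
371 hashes to 7; 7,8,11,3,10 taken => place at 6.
540 hashes to 7; 7,8,11,3,10,6 taken => place at 4.
Table: [_, _, _, 449, 540, _, 371, 358, 632, _, 881, 869, _]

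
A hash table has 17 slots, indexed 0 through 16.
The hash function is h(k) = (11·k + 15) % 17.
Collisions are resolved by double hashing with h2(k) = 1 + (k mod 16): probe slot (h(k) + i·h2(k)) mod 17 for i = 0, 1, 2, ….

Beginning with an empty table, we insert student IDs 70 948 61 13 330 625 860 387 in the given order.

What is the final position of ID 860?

15

Insert 70: h=3, slot 3 empty => index 3.
Insert 948: h=5, slot 5 empty => index 5.
Insert 61: h=6, slot 6 empty => index 6.
Insert 13: h=5, h2=14, slot 5 occupied => index 2.
Insert 330: h=7, slot 7 empty => index 7.
Insert 625: h=5, h2=2, slots 5,7 occupied => index 9.
Insert 860: h=6, h2=13, slots 6,2 occupied => index 15.
Insert 387: h=5, h2=4, slots 5,9 occupied => index 13.
Table: [_, _, 13, 70, _, 948, 61, 330, _, 625, _, _, _, 387, _, 860, _]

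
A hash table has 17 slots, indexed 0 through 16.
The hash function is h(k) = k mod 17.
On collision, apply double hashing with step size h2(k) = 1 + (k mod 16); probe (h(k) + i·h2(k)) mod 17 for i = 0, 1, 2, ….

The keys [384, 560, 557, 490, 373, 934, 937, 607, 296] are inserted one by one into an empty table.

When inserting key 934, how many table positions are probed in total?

2

384: h=10 => slot 10
560: h=16 => slot 16
557: h=13 => slot 13
490: h=14 => slot 14
373: h=16, h2=6, probe 16,5 => slot 5
934: h=16, h2=7, probe 16,6 => slot 6
937: h=2 => slot 2
607: h=12 => slot 12
296: h=7 => slot 7
Table: [∅, ∅, 937, ∅, ∅, 373, 934, 296, ∅, ∅, 384, ∅, 607, 557, 490, ∅, 560]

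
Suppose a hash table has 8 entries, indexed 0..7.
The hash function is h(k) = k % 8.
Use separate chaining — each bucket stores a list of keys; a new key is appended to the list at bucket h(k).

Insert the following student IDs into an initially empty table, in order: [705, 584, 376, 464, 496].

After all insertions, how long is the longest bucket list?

705 -> bucket 1
584 -> bucket 0
376 -> bucket 0 (collision)
464 -> bucket 0 (collision)
496 -> bucket 0 (collision)
Final buckets:
0: 584 -> 376 -> 464 -> 496
1: 705
2: -
3: -
4: -
5: -
6: -
7: -

4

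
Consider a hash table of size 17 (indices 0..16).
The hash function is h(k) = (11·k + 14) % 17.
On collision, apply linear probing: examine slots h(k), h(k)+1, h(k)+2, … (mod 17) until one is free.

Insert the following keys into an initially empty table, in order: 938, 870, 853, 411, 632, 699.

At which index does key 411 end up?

938 hashes to 13; slot 13 is free => place at 13.
870 hashes to 13; 13 taken => place at 14.
853 hashes to 13; 13,14 taken => place at 15.
411 hashes to 13; 13,14,15 taken => place at 16.
632 hashes to 13; 13,14,15,16 taken => place at 0.
699 hashes to 2; slot 2 is free => place at 2.
Table: [632, ∅, 699, ∅, ∅, ∅, ∅, ∅, ∅, ∅, ∅, ∅, ∅, 938, 870, 853, 411]

16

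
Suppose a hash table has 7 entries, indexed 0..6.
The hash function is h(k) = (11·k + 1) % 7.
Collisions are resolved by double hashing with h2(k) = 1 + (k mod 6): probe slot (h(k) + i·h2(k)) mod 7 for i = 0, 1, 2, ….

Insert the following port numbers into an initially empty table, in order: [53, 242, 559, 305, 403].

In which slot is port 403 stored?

5

53 hashes to 3; slot 3 is free => place at 3.
242 hashes to 3, h2=3; 3 taken => place at 6.
559 hashes to 4; slot 4 is free => place at 4.
305 hashes to 3, h2=6; 3 taken => place at 2.
403 hashes to 3, h2=2; 3 taken => place at 5.
Table: [∅, ∅, 305, 53, 559, 403, 242]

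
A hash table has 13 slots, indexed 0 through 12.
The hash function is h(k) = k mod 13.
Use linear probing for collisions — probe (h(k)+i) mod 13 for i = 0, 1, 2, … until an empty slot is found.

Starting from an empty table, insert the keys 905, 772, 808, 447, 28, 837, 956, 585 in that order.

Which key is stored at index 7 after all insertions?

905 hashes to 8; slot 8 is free -> place at 8.
772 hashes to 5; slot 5 is free -> place at 5.
808 hashes to 2; slot 2 is free -> place at 2.
447 hashes to 5; 5 taken -> place at 6.
28 hashes to 2; 2 taken -> place at 3.
837 hashes to 5; 5,6 taken -> place at 7.
956 hashes to 7; 7,8 taken -> place at 9.
585 hashes to 0; slot 0 is free -> place at 0.
Table: [585, —, 808, 28, —, 772, 447, 837, 905, 956, —, —, —]

837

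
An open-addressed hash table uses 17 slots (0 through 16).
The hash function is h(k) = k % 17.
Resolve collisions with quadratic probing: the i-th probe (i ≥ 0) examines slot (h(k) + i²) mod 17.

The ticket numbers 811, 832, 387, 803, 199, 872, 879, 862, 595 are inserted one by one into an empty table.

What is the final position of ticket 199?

11

Insert 811: h=12, slot 12 empty -> index 12.
Insert 832: h=16, slot 16 empty -> index 16.
Insert 387: h=13, slot 13 empty -> index 13.
Insert 803: h=4, slot 4 empty -> index 4.
Insert 199: h=12, slots 12,13,16,4 occupied -> index 11.
Insert 872: h=5, slot 5 empty -> index 5.
Insert 879: h=12, slots 12,13,16,4,11 occupied -> index 3.
Insert 862: h=12, slots 12,13,16,4,11,3 occupied -> index 14.
Insert 595: h=0, slot 0 empty -> index 0.
Table: [595, _, _, 879, 803, 872, _, _, _, _, _, 199, 811, 387, 862, _, 832]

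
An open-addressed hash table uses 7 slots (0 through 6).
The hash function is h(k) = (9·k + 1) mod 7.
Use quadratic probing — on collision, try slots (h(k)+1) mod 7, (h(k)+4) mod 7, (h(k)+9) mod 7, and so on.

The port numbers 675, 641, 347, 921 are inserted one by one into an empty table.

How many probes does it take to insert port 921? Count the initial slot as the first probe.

3

675: h=0 → slot 0
641: h=2 → slot 2
347: h=2, probe 2,3 → slot 3
921: h=2, probe 2,3,6 → slot 6
Table: [675, —, 641, 347, —, —, 921]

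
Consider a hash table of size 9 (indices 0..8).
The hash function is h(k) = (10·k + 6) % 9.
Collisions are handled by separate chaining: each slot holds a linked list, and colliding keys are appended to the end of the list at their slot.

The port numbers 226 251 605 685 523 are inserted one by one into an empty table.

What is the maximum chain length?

Insert 226: h=7, bucket 7 empty → new chain.
Insert 251: h=5, bucket 5 empty → new chain.
Insert 605: h=8, bucket 8 empty → new chain.
Insert 685: h=7, bucket 7 nonempty → append to chain.
Insert 523: h=7, bucket 7 nonempty → append to chain.
Final buckets:
0: —
1: —
2: —
3: —
4: —
5: 251
6: —
7: 226 -> 685 -> 523
8: 605

3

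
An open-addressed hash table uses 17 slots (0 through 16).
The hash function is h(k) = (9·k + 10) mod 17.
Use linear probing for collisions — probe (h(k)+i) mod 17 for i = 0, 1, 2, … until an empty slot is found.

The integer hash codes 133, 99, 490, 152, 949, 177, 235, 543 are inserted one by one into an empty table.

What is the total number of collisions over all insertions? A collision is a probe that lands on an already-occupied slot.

133 hashes to 0; slot 0 is free => place at 0.
99 hashes to 0; 0 taken => place at 1.
490 hashes to 0; 0,1 taken => place at 2.
152 hashes to 1; 1,2 taken => place at 3.
949 hashes to 0; 0,1,2,3 taken => place at 4.
177 hashes to 5; slot 5 is free => place at 5.
235 hashes to 0; 0,1,2,3,4,5 taken => place at 6.
543 hashes to 1; 1,2,3,4,5,6 taken => place at 7.
Table: [133, 99, 490, 152, 949, 177, 235, 543, ∅, ∅, ∅, ∅, ∅, ∅, ∅, ∅, ∅]

21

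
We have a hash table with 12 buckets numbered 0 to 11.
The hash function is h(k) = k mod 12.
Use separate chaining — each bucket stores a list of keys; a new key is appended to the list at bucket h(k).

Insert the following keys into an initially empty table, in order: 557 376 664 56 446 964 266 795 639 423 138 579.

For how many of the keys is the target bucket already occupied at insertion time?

6

Insert 557: h=5, bucket 5 empty -> new chain.
Insert 376: h=4, bucket 4 empty -> new chain.
Insert 664: h=4, bucket 4 nonempty -> append to chain.
Insert 56: h=8, bucket 8 empty -> new chain.
Insert 446: h=2, bucket 2 empty -> new chain.
Insert 964: h=4, bucket 4 nonempty -> append to chain.
Insert 266: h=2, bucket 2 nonempty -> append to chain.
Insert 795: h=3, bucket 3 empty -> new chain.
Insert 639: h=3, bucket 3 nonempty -> append to chain.
Insert 423: h=3, bucket 3 nonempty -> append to chain.
Insert 138: h=6, bucket 6 empty -> new chain.
Insert 579: h=3, bucket 3 nonempty -> append to chain.
Final buckets:
0: _
1: _
2: 446 -> 266
3: 795 -> 639 -> 423 -> 579
4: 376 -> 664 -> 964
5: 557
6: 138
7: _
8: 56
9: _
10: _
11: _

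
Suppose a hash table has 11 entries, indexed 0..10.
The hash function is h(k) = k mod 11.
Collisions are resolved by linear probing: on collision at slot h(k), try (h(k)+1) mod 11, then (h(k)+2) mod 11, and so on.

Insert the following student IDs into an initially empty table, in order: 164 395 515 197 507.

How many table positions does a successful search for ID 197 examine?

3

Insert 164: h=10, slot 10 empty => index 10.
Insert 395: h=10, slot 10 occupied => index 0.
Insert 515: h=9, slot 9 empty => index 9.
Insert 197: h=10, slots 10,0 occupied => index 1.
Insert 507: h=1, slot 1 occupied => index 2.
Table: [395, 197, 507, —, —, —, —, —, —, 515, 164]
Lookup 197: h=10, probe 10,0,1 → found at 1.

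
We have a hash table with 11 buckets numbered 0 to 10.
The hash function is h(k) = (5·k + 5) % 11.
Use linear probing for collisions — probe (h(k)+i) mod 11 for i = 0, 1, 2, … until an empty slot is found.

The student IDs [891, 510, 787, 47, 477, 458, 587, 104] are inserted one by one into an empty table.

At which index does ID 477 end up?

4

Insert 891: h=5, slot 5 empty -> index 5.
Insert 510: h=3, slot 3 empty -> index 3.
Insert 787: h=2, slot 2 empty -> index 2.
Insert 47: h=9, slot 9 empty -> index 9.
Insert 477: h=3, slot 3 occupied -> index 4.
Insert 458: h=7, slot 7 empty -> index 7.
Insert 587: h=3, slots 3,4,5 occupied -> index 6.
Insert 104: h=8, slot 8 empty -> index 8.
Table: [—, —, 787, 510, 477, 891, 587, 458, 104, 47, —]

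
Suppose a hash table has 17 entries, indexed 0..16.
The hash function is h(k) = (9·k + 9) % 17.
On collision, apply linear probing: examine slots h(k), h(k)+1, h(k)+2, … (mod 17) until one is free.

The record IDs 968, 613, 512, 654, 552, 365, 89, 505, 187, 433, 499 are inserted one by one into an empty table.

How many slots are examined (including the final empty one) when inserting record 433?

968: h=0 → slot 0
613: h=1 → slot 1
512: h=10 → slot 10
654: h=13 → slot 13
552: h=13, probe 13,14 → slot 14
365: h=13, probe 13,14,15 → slot 15
89: h=11 → slot 11
505: h=15, probe 15,16 → slot 16
187: h=9 → slot 9
433: h=13, probe 13,14,15,16,0,1,2 → slot 2
499: h=12 → slot 12
Table: [968, 613, 433, ., ., ., ., ., ., 187, 512, 89, 499, 654, 552, 365, 505]

7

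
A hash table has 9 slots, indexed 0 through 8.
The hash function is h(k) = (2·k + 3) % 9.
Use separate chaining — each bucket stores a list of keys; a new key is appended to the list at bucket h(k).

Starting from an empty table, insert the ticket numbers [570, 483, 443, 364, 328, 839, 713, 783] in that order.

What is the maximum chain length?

Insert 570: h=0, bucket 0 empty -> new chain.
Insert 483: h=6, bucket 6 empty -> new chain.
Insert 443: h=7, bucket 7 empty -> new chain.
Insert 364: h=2, bucket 2 empty -> new chain.
Insert 328: h=2, bucket 2 nonempty -> append to chain.
Insert 839: h=7, bucket 7 nonempty -> append to chain.
Insert 713: h=7, bucket 7 nonempty -> append to chain.
Insert 783: h=3, bucket 3 empty -> new chain.
Final buckets:
0: 570
1: —
2: 364 -> 328
3: 783
4: —
5: —
6: 483
7: 443 -> 839 -> 713
8: —

3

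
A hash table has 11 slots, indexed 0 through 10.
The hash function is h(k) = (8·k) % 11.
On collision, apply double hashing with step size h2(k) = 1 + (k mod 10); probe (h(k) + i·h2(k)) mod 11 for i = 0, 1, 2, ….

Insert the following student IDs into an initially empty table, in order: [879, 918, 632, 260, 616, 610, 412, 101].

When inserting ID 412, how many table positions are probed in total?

879: h=3 → slot 3
918: h=7 → slot 7
632: h=7, h2=3, probe 7,10 → slot 10
260: h=1 → slot 1
616: h=0 → slot 0
610: h=7, h2=1, probe 7,8 → slot 8
412: h=7, h2=3, probe 7,10,2 → slot 2
101: h=5 → slot 5
Table: [616, 260, 412, 879, —, 101, —, 918, 610, —, 632]

3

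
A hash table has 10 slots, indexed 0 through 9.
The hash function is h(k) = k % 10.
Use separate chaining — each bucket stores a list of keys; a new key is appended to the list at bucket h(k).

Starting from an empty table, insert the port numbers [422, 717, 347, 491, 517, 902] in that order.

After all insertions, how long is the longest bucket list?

422 → bucket 2
717 → bucket 7
347 → bucket 7 (collision)
491 → bucket 1
517 → bucket 7 (collision)
902 → bucket 2 (collision)
Final buckets:
0: _
1: 491
2: 422 -> 902
3: _
4: _
5: _
6: _
7: 717 -> 347 -> 517
8: _
9: _

3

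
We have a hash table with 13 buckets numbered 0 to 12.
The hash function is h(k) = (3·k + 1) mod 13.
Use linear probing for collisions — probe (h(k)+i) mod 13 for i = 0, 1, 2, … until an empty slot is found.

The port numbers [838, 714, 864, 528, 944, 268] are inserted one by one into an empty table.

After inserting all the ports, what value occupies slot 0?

838: h=6 => slot 6
714: h=11 => slot 11
864: h=6, probe 6,7 => slot 7
528: h=12 => slot 12
944: h=12, probe 12,0 => slot 0
268: h=12, probe 12,0,1 => slot 1
Table: [944, 268, ., ., ., ., 838, 864, ., ., ., 714, 528]

944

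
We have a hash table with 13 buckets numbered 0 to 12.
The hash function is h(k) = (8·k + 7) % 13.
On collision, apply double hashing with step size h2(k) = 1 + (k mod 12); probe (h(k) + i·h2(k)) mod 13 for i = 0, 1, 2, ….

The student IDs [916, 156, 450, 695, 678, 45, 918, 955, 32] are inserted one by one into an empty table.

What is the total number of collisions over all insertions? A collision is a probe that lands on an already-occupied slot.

7

Insert 916: h=3, slot 3 empty => index 3.
Insert 156: h=7, slot 7 empty => index 7.
Insert 450: h=6, slot 6 empty => index 6.
Insert 695: h=3, h2=12, slot 3 occupied => index 2.
Insert 678: h=10, slot 10 empty => index 10.
Insert 45: h=3, h2=10, slot 3 occupied => index 0.
Insert 918: h=6, h2=7, slots 6,0,7 occupied => index 1.
Insert 955: h=3, h2=8, slot 3 occupied => index 11.
Insert 32: h=3, h2=9, slot 3 occupied => index 12.
Table: [45, 918, 695, 916, -, -, 450, 156, -, -, 678, 955, 32]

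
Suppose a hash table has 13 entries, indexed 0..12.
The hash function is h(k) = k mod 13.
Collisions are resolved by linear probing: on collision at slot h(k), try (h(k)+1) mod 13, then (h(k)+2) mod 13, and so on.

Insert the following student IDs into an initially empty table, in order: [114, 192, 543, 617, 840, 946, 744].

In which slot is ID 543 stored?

12

Insert 114: h=10, slot 10 empty => index 10.
Insert 192: h=10, slot 10 occupied => index 11.
Insert 543: h=10, slots 10,11 occupied => index 12.
Insert 617: h=6, slot 6 empty => index 6.
Insert 840: h=8, slot 8 empty => index 8.
Insert 946: h=10, slots 10,11,12 occupied => index 0.
Insert 744: h=3, slot 3 empty => index 3.
Table: [946, -, -, 744, -, -, 617, -, 840, -, 114, 192, 543]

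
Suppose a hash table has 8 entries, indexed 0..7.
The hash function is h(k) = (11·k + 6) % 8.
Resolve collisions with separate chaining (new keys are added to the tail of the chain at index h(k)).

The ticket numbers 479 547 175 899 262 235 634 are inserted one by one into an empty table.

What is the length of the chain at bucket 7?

479 -> bucket 3
547 -> bucket 7
175 -> bucket 3 (collision)
899 -> bucket 7 (collision)
262 -> bucket 0
235 -> bucket 7 (collision)
634 -> bucket 4
Final buckets:
0: 262
1: _
2: _
3: 479 -> 175
4: 634
5: _
6: _
7: 547 -> 899 -> 235

3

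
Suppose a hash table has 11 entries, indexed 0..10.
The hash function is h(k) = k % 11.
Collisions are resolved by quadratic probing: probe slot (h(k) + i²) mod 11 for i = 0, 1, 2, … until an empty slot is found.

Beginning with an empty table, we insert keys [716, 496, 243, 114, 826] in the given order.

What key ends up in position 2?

496

716: h=1 → slot 1
496: h=1, probe 1,2 → slot 2
243: h=1, probe 1,2,5 → slot 5
114: h=4 → slot 4
826: h=1, probe 1,2,5,10 → slot 10
Table: [∅, 716, 496, ∅, 114, 243, ∅, ∅, ∅, ∅, 826]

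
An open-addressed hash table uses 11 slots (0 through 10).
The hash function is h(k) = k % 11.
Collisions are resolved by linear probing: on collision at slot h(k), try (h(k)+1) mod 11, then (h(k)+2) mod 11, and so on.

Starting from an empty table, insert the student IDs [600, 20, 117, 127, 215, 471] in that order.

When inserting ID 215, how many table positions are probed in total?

5

600 hashes to 6; slot 6 is free → place at 6.
20 hashes to 9; slot 9 is free → place at 9.
117 hashes to 7; slot 7 is free → place at 7.
127 hashes to 6; 6,7 taken → place at 8.
215 hashes to 6; 6,7,8,9 taken → place at 10.
471 hashes to 9; 9,10 taken → place at 0.
Table: [471, ∅, ∅, ∅, ∅, ∅, 600, 117, 127, 20, 215]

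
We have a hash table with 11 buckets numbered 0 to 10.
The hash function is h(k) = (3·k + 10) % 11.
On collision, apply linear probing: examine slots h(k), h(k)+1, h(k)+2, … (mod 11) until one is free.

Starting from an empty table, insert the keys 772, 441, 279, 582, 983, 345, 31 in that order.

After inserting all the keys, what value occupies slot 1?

772: h=5 => slot 5
441: h=2 => slot 2
279: h=0 => slot 0
582: h=7 => slot 7
983: h=0, probe 0,1 => slot 1
345: h=0, probe 0,1,2,3 => slot 3
31: h=4 => slot 4
Table: [279, 983, 441, 345, 31, 772, _, 582, _, _, _]

983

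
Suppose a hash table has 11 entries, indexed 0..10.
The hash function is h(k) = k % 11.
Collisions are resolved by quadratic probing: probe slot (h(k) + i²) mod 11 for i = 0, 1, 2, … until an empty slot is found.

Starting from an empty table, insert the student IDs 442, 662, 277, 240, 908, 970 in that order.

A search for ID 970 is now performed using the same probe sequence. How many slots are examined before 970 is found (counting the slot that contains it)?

442: h=2 → slot 2
662: h=2, probe 2,3 → slot 3
277: h=2, probe 2,3,6 → slot 6
240: h=9 → slot 9
908: h=6, probe 6,7 → slot 7
970: h=2, probe 2,3,6,0 → slot 0
Table: [970, —, 442, 662, —, —, 277, 908, —, 240, —]
Lookup 970: h=2, probe 2,3,6,0 → found at 0.

4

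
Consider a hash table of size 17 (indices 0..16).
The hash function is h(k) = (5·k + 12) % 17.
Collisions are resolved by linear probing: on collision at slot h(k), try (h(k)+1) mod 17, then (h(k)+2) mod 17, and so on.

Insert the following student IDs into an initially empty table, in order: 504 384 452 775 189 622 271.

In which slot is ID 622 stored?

Insert 504: h=16, slot 16 empty -> index 16.
Insert 384: h=11, slot 11 empty -> index 11.
Insert 452: h=11, slot 11 occupied -> index 12.
Insert 775: h=11, slots 11,12 occupied -> index 13.
Insert 189: h=5, slot 5 empty -> index 5.
Insert 622: h=11, slots 11,12,13 occupied -> index 14.
Insert 271: h=7, slot 7 empty -> index 7.
Table: [∅, ∅, ∅, ∅, ∅, 189, ∅, 271, ∅, ∅, ∅, 384, 452, 775, 622, ∅, 504]

14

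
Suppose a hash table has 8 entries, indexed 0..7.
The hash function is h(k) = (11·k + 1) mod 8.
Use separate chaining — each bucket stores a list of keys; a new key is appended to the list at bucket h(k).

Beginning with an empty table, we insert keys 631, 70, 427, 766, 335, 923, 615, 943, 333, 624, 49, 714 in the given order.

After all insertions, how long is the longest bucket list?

Insert 631: h=6, bucket 6 empty -> new chain.
Insert 70: h=3, bucket 3 empty -> new chain.
Insert 427: h=2, bucket 2 empty -> new chain.
Insert 766: h=3, bucket 3 nonempty -> append to chain.
Insert 335: h=6, bucket 6 nonempty -> append to chain.
Insert 923: h=2, bucket 2 nonempty -> append to chain.
Insert 615: h=6, bucket 6 nonempty -> append to chain.
Insert 943: h=6, bucket 6 nonempty -> append to chain.
Insert 333: h=0, bucket 0 empty -> new chain.
Insert 624: h=1, bucket 1 empty -> new chain.
Insert 49: h=4, bucket 4 empty -> new chain.
Insert 714: h=7, bucket 7 empty -> new chain.
Final buckets:
0: 333
1: 624
2: 427 -> 923
3: 70 -> 766
4: 49
5: -
6: 631 -> 335 -> 615 -> 943
7: 714

4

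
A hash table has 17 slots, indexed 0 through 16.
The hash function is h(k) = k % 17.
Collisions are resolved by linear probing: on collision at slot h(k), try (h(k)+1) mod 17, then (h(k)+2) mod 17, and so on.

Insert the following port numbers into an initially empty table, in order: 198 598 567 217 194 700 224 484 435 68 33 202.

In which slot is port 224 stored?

5

198 hashes to 11; slot 11 is free => place at 11.
598 hashes to 3; slot 3 is free => place at 3.
567 hashes to 6; slot 6 is free => place at 6.
217 hashes to 13; slot 13 is free => place at 13.
194 hashes to 7; slot 7 is free => place at 7.
700 hashes to 3; 3 taken => place at 4.
224 hashes to 3; 3,4 taken => place at 5.
484 hashes to 8; slot 8 is free => place at 8.
435 hashes to 10; slot 10 is free => place at 10.
68 hashes to 0; slot 0 is free => place at 0.
33 hashes to 16; slot 16 is free => place at 16.
202 hashes to 15; slot 15 is free => place at 15.
Table: [68, ., ., 598, 700, 224, 567, 194, 484, ., 435, 198, ., 217, ., 202, 33]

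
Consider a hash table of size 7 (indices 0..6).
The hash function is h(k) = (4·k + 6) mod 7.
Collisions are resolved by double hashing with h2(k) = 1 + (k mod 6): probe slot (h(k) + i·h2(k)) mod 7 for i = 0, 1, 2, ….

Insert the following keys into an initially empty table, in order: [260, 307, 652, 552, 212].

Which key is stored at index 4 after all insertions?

260: h=3 => slot 3
307: h=2 => slot 2
652: h=3, h2=5, probe 3,1 => slot 1
552: h=2, h2=1, probe 2,3,4 => slot 4
212: h=0 => slot 0
Table: [212, 652, 307, 260, 552, -, -]

552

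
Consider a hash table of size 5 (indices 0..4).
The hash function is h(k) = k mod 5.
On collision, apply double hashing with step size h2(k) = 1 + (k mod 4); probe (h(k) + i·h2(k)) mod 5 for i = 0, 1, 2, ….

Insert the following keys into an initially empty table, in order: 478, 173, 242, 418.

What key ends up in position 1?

478: h=3 -> slot 3
173: h=3, h2=2, probe 3,0 -> slot 0
242: h=2 -> slot 2
418: h=3, h2=3, probe 3,1 -> slot 1
Table: [173, 418, 242, 478, .]

418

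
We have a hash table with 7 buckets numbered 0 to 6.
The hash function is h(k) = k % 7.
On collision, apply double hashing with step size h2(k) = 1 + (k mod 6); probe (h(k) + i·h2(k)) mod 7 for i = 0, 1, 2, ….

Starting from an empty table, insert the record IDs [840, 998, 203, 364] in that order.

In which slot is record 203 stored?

840 hashes to 0; slot 0 is free -> place at 0.
998 hashes to 4; slot 4 is free -> place at 4.
203 hashes to 0, h2=6; 0 taken -> place at 6.
364 hashes to 0, h2=5; 0 taken -> place at 5.
Table: [840, ∅, ∅, ∅, 998, 364, 203]

6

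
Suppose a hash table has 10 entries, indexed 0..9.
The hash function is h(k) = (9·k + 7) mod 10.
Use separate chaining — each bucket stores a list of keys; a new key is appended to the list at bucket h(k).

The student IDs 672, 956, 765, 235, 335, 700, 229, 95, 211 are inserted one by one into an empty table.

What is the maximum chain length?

Insert 672: h=5, bucket 5 empty → new chain.
Insert 956: h=1, bucket 1 empty → new chain.
Insert 765: h=2, bucket 2 empty → new chain.
Insert 235: h=2, bucket 2 nonempty → append to chain.
Insert 335: h=2, bucket 2 nonempty → append to chain.
Insert 700: h=7, bucket 7 empty → new chain.
Insert 229: h=8, bucket 8 empty → new chain.
Insert 95: h=2, bucket 2 nonempty → append to chain.
Insert 211: h=6, bucket 6 empty → new chain.
Final buckets:
0: -
1: 956
2: 765 -> 235 -> 335 -> 95
3: -
4: -
5: 672
6: 211
7: 700
8: 229
9: -

4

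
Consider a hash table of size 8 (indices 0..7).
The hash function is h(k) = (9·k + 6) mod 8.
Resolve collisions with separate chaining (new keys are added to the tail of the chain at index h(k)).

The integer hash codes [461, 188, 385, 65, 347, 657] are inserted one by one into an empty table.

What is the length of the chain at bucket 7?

461 → bucket 3
188 → bucket 2
385 → bucket 7
65 → bucket 7 (collision)
347 → bucket 1
657 → bucket 7 (collision)
Final buckets:
0: .
1: 347
2: 188
3: 461
4: .
5: .
6: .
7: 385 -> 65 -> 657

3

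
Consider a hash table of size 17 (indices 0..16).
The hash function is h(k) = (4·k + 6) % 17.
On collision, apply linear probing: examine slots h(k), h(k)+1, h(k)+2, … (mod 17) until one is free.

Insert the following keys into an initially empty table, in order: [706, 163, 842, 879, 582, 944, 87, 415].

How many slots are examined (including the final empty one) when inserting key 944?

706: h=8 => slot 8
163: h=12 => slot 12
842: h=8, probe 8,9 => slot 9
879: h=3 => slot 3
582: h=5 => slot 5
944: h=8, probe 8,9,10 => slot 10
87: h=14 => slot 14
415: h=0 => slot 0
Table: [415, ∅, ∅, 879, ∅, 582, ∅, ∅, 706, 842, 944, ∅, 163, ∅, 87, ∅, ∅]

3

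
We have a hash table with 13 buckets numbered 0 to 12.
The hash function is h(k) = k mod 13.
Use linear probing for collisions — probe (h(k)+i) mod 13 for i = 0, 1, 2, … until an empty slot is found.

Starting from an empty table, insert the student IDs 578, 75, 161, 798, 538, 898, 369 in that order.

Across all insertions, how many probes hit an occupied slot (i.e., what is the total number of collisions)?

578: h=6 => slot 6
75: h=10 => slot 10
161: h=5 => slot 5
798: h=5, probe 5,6,7 => slot 7
538: h=5, probe 5,6,7,8 => slot 8
898: h=1 => slot 1
369: h=5, probe 5,6,7,8,9 => slot 9
Table: [—, 898, —, —, —, 161, 578, 798, 538, 369, 75, —, —]

9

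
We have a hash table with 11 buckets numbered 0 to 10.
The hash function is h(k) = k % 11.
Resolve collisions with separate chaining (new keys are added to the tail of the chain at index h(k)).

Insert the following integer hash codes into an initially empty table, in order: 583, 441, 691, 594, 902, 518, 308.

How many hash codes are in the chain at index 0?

4

Insert 583: h=0, bucket 0 empty -> new chain.
Insert 441: h=1, bucket 1 empty -> new chain.
Insert 691: h=9, bucket 9 empty -> new chain.
Insert 594: h=0, bucket 0 nonempty -> append to chain.
Insert 902: h=0, bucket 0 nonempty -> append to chain.
Insert 518: h=1, bucket 1 nonempty -> append to chain.
Insert 308: h=0, bucket 0 nonempty -> append to chain.
Final buckets:
0: 583 -> 594 -> 902 -> 308
1: 441 -> 518
2: ∅
3: ∅
4: ∅
5: ∅
6: ∅
7: ∅
8: ∅
9: 691
10: ∅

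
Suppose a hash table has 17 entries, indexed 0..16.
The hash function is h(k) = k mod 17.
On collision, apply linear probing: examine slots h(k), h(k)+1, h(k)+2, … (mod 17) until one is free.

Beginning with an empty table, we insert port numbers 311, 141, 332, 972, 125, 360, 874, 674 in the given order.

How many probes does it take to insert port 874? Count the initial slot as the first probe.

311 hashes to 5; slot 5 is free -> place at 5.
141 hashes to 5; 5 taken -> place at 6.
332 hashes to 9; slot 9 is free -> place at 9.
972 hashes to 3; slot 3 is free -> place at 3.
125 hashes to 6; 6 taken -> place at 7.
360 hashes to 3; 3 taken -> place at 4.
874 hashes to 7; 7 taken -> place at 8.
674 hashes to 11; slot 11 is free -> place at 11.
Table: [., ., ., 972, 360, 311, 141, 125, 874, 332, ., 674, ., ., ., ., .]

2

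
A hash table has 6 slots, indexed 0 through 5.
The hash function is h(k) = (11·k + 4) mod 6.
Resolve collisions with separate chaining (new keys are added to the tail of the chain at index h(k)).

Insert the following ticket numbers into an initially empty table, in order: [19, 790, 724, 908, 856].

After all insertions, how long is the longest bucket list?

Insert 19: h=3, bucket 3 empty → new chain.
Insert 790: h=0, bucket 0 empty → new chain.
Insert 724: h=0, bucket 0 nonempty → append to chain.
Insert 908: h=2, bucket 2 empty → new chain.
Insert 856: h=0, bucket 0 nonempty → append to chain.
Final buckets:
0: 790 -> 724 -> 856
1: _
2: 908
3: 19
4: _
5: _

3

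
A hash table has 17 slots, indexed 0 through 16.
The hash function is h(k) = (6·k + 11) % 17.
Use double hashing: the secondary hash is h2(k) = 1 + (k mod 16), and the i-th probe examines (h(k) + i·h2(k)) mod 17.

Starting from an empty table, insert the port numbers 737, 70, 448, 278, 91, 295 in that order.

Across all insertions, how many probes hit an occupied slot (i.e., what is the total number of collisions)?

4

Insert 737: h=13, slot 13 empty → index 13.
Insert 70: h=6, slot 6 empty → index 6.
Insert 448: h=13, h2=1, slot 13 occupied → index 14.
Insert 278: h=13, h2=7, slot 13 occupied → index 3.
Insert 91: h=13, h2=12, slot 13 occupied → index 8.
Insert 295: h=13, h2=8, slot 13 occupied → index 4.
Table: [_, _, _, 278, 295, _, 70, _, 91, _, _, _, _, 737, 448, _, _]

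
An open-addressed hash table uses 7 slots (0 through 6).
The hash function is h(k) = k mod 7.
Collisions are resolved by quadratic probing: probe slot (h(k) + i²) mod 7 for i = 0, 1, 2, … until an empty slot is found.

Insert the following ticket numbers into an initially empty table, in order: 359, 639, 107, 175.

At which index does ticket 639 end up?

3

359: h=2 -> slot 2
639: h=2, probe 2,3 -> slot 3
107: h=2, probe 2,3,6 -> slot 6
175: h=0 -> slot 0
Table: [175, _, 359, 639, _, _, 107]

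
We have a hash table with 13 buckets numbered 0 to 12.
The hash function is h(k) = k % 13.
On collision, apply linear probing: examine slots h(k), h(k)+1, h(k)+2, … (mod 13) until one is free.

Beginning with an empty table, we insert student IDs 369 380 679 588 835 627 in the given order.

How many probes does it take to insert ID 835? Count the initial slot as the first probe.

369 hashes to 5; slot 5 is free => place at 5.
380 hashes to 3; slot 3 is free => place at 3.
679 hashes to 3; 3 taken => place at 4.
588 hashes to 3; 3,4,5 taken => place at 6.
835 hashes to 3; 3,4,5,6 taken => place at 7.
627 hashes to 3; 3,4,5,6,7 taken => place at 8.
Table: [-, -, -, 380, 679, 369, 588, 835, 627, -, -, -, -]

5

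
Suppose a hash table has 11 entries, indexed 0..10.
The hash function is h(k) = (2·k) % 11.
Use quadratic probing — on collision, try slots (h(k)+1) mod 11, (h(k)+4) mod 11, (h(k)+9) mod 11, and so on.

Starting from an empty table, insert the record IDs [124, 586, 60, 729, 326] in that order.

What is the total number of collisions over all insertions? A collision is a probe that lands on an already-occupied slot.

Insert 124: h=6, slot 6 empty → index 6.
Insert 586: h=6, slot 6 occupied → index 7.
Insert 60: h=10, slot 10 empty → index 10.
Insert 729: h=6, slots 6,7,10 occupied → index 4.
Insert 326: h=3, slot 3 empty → index 3.
Table: [-, -, -, 326, 729, -, 124, 586, -, -, 60]

4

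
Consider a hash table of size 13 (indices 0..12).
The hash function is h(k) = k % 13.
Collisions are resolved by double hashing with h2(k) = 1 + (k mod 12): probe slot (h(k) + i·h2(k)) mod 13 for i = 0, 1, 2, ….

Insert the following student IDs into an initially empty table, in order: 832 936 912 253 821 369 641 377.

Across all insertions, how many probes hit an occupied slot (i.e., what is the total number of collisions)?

4

832 hashes to 0; slot 0 is free -> place at 0.
936 hashes to 0, h2=1; 0 taken -> place at 1.
912 hashes to 2; slot 2 is free -> place at 2.
253 hashes to 6; slot 6 is free -> place at 6.
821 hashes to 2, h2=6; 2 taken -> place at 8.
369 hashes to 5; slot 5 is free -> place at 5.
641 hashes to 4; slot 4 is free -> place at 4.
377 hashes to 0, h2=6; 0,6 taken -> place at 12.
Table: [832, 936, 912, _, 641, 369, 253, _, 821, _, _, _, 377]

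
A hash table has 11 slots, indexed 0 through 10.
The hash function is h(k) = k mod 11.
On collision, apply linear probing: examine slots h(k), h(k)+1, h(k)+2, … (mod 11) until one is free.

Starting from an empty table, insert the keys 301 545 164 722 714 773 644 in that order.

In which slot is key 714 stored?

301: h=4 -> slot 4
545: h=6 -> slot 6
164: h=10 -> slot 10
722: h=7 -> slot 7
714: h=10, probe 10,0 -> slot 0
773: h=3 -> slot 3
644: h=6, probe 6,7,8 -> slot 8
Table: [714, ∅, ∅, 773, 301, ∅, 545, 722, 644, ∅, 164]

0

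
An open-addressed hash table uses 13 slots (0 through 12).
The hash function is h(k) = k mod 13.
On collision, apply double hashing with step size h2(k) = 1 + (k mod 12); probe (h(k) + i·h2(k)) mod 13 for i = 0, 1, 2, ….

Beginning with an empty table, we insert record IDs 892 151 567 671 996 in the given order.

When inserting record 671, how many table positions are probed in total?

Insert 892: h=8, slot 8 empty -> index 8.
Insert 151: h=8, h2=8, slot 8 occupied -> index 3.
Insert 567: h=8, h2=4, slot 8 occupied -> index 12.
Insert 671: h=8, h2=12, slot 8 occupied -> index 7.
Insert 996: h=8, h2=1, slot 8 occupied -> index 9.
Table: [., ., ., 151, ., ., ., 671, 892, 996, ., ., 567]

2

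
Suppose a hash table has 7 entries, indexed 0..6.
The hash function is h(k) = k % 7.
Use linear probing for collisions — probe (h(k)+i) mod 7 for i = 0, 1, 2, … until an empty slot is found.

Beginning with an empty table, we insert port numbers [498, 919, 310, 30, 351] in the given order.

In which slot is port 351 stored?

498: h=1 → slot 1
919: h=2 → slot 2
310: h=2, probe 2,3 → slot 3
30: h=2, probe 2,3,4 → slot 4
351: h=1, probe 1,2,3,4,5 → slot 5
Table: [∅, 498, 919, 310, 30, 351, ∅]

5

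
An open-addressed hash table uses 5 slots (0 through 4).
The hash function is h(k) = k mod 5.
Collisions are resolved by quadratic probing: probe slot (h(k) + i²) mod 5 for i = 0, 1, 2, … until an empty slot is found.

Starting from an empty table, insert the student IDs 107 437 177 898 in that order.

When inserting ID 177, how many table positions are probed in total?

107 hashes to 2; slot 2 is free → place at 2.
437 hashes to 2; 2 taken → place at 3.
177 hashes to 2; 2,3 taken → place at 1.
898 hashes to 3; 3 taken → place at 4.
Table: [., 177, 107, 437, 898]

3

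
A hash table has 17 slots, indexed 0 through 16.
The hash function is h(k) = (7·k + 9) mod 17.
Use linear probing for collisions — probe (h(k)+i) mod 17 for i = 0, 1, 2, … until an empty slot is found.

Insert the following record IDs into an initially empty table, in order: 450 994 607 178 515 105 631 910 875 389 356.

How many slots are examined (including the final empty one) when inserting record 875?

4

Insert 450: h=14, slot 14 empty → index 14.
Insert 994: h=14, slot 14 occupied → index 15.
Insert 607: h=8, slot 8 empty → index 8.
Insert 178: h=14, slots 14,15 occupied → index 16.
Insert 515: h=10, slot 10 empty → index 10.
Insert 105: h=13, slot 13 empty → index 13.
Insert 631: h=6, slot 6 empty → index 6.
Insert 910: h=4, slot 4 empty → index 4.
Insert 875: h=14, slots 14,15,16 occupied → index 0.
Insert 389: h=12, slot 12 empty → index 12.
Insert 356: h=2, slot 2 empty → index 2.
Table: [875, _, 356, _, 910, _, 631, _, 607, _, 515, _, 389, 105, 450, 994, 178]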